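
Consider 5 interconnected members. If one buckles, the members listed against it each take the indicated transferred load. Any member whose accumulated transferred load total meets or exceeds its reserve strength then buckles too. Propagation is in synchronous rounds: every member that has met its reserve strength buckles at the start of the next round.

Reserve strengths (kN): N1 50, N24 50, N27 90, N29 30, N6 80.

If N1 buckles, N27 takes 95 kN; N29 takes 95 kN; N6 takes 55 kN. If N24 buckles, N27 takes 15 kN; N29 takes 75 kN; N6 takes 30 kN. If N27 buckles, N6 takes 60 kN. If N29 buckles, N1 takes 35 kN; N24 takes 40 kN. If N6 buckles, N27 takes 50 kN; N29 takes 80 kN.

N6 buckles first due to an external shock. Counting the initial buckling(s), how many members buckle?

2

Round 1 — N6 buckles (initial).
  N27: +50 → 50 < 90
  N29: +80 → 80 ≥ 30
Round 2 — N29 buckles.
  N1: +35 → 35 < 50
  N24: +40 → 40 < 50
No further bucklings.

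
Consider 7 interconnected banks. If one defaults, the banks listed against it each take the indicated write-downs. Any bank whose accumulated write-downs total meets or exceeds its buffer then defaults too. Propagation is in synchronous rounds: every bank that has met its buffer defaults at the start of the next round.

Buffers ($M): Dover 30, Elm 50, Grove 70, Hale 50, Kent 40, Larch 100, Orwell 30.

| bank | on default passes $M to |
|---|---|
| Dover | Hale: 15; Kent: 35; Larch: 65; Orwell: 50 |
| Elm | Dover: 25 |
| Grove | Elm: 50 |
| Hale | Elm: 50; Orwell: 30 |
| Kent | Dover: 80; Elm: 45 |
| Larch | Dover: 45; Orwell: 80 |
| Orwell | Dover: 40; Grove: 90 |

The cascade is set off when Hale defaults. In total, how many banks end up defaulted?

Round 1 — Hale defaults (initial).
  Elm: +50 → 50 ≥ 50
  Orwell: +30 → 30 ≥ 30
Round 2 — Elm, Orwell default.
  Dover: +25+40 → 65 ≥ 30
  Grove: +90 → 90 ≥ 70
Round 3 — Dover, Grove default.
  Kent: +35 → 35 < 40
  Larch: +65 → 65 < 100
No further defaults.

5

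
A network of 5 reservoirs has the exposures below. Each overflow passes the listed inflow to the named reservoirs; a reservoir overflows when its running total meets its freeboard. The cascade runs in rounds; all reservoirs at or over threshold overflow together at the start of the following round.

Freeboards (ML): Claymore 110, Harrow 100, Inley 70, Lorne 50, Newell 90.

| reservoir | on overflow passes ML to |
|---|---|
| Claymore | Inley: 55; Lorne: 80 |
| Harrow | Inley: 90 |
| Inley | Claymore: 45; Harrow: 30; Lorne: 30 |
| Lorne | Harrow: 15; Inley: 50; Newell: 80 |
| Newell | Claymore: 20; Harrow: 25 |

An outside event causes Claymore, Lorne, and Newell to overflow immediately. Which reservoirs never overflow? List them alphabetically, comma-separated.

Harrow

Round 1 — Claymore, Lorne, Newell overflow (initial).
  Harrow: +15+25 → 40 < 100
  Inley: +55+50 → 105 ≥ 70
Round 2 — Inley overflows.
  Harrow: +30 → 70 < 100
No further overflows.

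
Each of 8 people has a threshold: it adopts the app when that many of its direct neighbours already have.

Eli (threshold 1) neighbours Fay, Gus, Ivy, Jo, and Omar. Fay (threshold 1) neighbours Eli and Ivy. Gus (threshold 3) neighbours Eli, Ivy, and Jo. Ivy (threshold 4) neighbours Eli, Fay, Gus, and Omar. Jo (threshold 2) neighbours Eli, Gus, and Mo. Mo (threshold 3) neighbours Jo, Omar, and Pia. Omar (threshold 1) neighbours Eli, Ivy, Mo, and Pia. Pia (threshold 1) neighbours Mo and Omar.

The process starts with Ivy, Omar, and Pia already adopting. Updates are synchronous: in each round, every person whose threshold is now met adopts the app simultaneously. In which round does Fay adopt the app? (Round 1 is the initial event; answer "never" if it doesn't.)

2

Round 1 — Ivy, Omar, Pia adopt the app (initial).
Round 2 — checking thresholds:
  Eli: 2 of 5 neighbours ≥ 1, adopts the app.
  Fay: 1 of 2 neighbours ≥ 1, adopts the app.
  Gus: 1 of 3 neighbours < 3, below threshold.
  Mo: 2 of 3 neighbours < 3, below threshold.
Round 3 — no new adoptions; cascade stops.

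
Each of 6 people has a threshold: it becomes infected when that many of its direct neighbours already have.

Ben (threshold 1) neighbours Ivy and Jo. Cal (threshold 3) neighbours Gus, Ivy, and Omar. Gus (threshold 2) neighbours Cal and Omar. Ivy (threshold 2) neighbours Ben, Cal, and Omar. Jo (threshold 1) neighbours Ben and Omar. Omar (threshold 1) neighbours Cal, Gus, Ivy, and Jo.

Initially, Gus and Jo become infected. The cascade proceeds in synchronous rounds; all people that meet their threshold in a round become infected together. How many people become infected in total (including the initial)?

6

Round 1 — Gus, Jo become infected (initial).
Round 2 — checking thresholds:
  Ben: 1 of 2 neighbours ≥ 1, becomes infected.
  Cal: 1 of 3 neighbours < 3, below threshold.
  Omar: 2 of 4 neighbours ≥ 1, becomes infected.
Round 3 — checking thresholds:
  Cal: 2 of 3 neighbours < 3, below threshold.
  Ivy: 2 of 3 neighbours ≥ 2, becomes infected.
Round 4 — checking thresholds:
  Cal: 3 of 3 neighbours ≥ 3, becomes infected.
Round 5 — no new infections; cascade stops.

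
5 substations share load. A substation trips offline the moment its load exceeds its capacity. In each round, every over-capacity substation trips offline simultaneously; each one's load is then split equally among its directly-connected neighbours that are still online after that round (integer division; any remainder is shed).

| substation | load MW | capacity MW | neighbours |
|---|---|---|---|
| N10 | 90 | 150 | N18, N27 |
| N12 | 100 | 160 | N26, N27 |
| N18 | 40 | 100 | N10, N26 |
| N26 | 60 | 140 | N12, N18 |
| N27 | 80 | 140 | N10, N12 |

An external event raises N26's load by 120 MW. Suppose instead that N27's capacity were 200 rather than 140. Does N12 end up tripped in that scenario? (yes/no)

With N27's capacity at 200:
Round 1 — N26 at 180 > 140. N26 trips offline.
  N26 sheds 180 MW to N12, N18: 90 each.
    N12: 100+90 = 190 > 160
    N18: 40+90 = 130 > 100
Round 2 — N12, N18 trip offline.
  N12 sheds 190 MW to N27: 190 each.
    N27: 80+190 = 270 > 200
  N18 sheds 130 MW to N10: 130 each.
    N10: 90+130 = 220 > 150
Round 3 — N10, N27 trip offline.
  N10 sheds 220 MW: no online neighbours, lost.
  N27 sheds 270 MW: no online neighbours, lost.
No further trips.

yes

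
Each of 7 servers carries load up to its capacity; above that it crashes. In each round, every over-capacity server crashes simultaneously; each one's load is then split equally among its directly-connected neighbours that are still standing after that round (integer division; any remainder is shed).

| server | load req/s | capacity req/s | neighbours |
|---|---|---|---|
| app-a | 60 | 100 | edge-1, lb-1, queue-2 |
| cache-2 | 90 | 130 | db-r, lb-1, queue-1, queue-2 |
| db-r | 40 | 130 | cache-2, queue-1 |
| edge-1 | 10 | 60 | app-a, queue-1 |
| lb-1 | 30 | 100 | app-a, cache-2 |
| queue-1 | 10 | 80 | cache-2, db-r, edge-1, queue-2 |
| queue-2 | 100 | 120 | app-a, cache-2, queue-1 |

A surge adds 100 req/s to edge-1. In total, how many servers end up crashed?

Round 1 — edge-1 at 110 > 60. edge-1 crashes.
  edge-1 sheds 110 req/s to app-a, queue-1: 55 each.
    app-a: 60+55 = 115 > 100
    queue-1: 10+55 = 65 ≤ 80
Round 2 — app-a crashes.
  app-a sheds 115 req/s to lb-1, queue-2: 57 each (1 lost).
    lb-1: 30+57 = 87 ≤ 100
    queue-2: 100+57 = 157 > 120
Round 3 — queue-2 crashes.
  queue-2 sheds 157 req/s to cache-2, queue-1: 78 each (1 lost).
    cache-2: 90+78 = 168 > 130
    queue-1: 65+78 = 143 > 80
Round 4 — cache-2, queue-1 crash.
  cache-2 sheds 168 req/s to db-r, lb-1: 84 each.
    db-r: 40+84 = 124 ≤ 130
    lb-1: 87+84 = 171 > 100
  queue-1 sheds 143 req/s to db-r: 143 each.
    db-r: 124+143 = 267 > 130
Round 5 — db-r, lb-1 crash.
  db-r sheds 267 req/s: no online neighbours, lost.
  lb-1 sheds 171 req/s: no online neighbours, lost.
No further crashes.

7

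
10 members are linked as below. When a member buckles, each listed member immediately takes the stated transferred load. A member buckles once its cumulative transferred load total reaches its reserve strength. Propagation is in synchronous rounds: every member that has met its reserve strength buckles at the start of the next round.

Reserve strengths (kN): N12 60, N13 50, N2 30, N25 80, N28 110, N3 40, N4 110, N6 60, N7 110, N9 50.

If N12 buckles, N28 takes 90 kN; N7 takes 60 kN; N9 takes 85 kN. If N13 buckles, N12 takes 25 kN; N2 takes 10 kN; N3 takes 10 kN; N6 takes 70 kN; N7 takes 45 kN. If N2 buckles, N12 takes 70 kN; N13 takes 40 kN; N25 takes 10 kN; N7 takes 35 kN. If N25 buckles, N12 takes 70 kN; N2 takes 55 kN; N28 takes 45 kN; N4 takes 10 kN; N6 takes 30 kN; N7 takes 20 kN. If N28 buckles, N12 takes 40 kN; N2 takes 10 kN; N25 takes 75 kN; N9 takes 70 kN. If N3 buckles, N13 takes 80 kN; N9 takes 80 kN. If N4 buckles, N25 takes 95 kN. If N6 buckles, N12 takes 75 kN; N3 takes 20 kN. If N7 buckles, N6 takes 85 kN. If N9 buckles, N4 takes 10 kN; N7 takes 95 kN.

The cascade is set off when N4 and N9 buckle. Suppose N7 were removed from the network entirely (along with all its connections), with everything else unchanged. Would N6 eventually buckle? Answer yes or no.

no

With N7 removed:
Round 1 — N4, N9 buckle (initial).
  N25: +95 → 95 ≥ 80
Round 2 — N25 buckles.
  N12: +70 → 70 ≥ 60
  N2: +55 → 55 ≥ 30
  N28: +45 → 45 < 110
  N6: +30 → 30 < 60
Round 3 — N12, N2 buckle.
  N13: +40 → 40 < 50
  N28: +90 → 135 ≥ 110
Round 4 — N28 buckles.
No further bucklings.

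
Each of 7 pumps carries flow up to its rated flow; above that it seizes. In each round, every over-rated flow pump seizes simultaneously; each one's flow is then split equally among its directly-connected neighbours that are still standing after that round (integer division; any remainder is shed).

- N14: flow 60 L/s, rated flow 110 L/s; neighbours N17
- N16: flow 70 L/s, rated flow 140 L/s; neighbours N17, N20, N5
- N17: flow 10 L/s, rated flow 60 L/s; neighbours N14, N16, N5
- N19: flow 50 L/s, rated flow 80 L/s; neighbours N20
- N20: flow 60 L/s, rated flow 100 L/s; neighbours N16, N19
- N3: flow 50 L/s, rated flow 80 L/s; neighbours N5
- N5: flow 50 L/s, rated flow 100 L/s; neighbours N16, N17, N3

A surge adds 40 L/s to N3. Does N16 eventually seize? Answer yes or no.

Round 1 — N3 at 90 > 80. N3 seizes.
  N3 sheds 90 L/s to N5: 90 each.
    N5: 50+90 = 140 > 100
Round 2 — N5 seizes.
  N5 sheds 140 L/s to N16, N17: 70 each.
    N16: 70+70 = 140 ≤ 140
    N17: 10+70 = 80 > 60
Round 3 — N17 seizes.
  N17 sheds 80 L/s to N14, N16: 40 each.
    N14: 60+40 = 100 ≤ 110
    N16: 140+40 = 180 > 140
Round 4 — N16 seizes.
  N16 sheds 180 L/s to N20: 180 each.
    N20: 60+180 = 240 > 100
Round 5 — N20 seizes.
  N20 sheds 240 L/s to N19: 240 each.
    N19: 50+240 = 290 > 80
Round 6 — N19 seizes.
  N19 sheds 290 L/s: no online neighbours, lost.
No further seizures.

yes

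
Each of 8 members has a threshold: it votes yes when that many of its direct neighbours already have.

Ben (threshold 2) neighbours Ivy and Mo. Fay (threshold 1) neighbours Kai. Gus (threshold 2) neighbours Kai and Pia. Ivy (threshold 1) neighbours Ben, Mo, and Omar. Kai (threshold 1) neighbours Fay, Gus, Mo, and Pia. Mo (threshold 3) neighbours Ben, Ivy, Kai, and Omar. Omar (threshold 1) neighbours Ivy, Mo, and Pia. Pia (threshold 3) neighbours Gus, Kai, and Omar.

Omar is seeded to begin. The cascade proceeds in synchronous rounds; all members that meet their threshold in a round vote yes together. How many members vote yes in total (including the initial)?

Round 1 — Omar votes yes (initial).
Round 2 — checking thresholds:
  Ivy: 1 of 3 neighbours ≥ 1, votes yes.
  Mo: 1 of 4 neighbours < 3, holds.
  Pia: 1 of 3 neighbours < 3, holds.
Round 3 — no new yes votes; cascade stops.

2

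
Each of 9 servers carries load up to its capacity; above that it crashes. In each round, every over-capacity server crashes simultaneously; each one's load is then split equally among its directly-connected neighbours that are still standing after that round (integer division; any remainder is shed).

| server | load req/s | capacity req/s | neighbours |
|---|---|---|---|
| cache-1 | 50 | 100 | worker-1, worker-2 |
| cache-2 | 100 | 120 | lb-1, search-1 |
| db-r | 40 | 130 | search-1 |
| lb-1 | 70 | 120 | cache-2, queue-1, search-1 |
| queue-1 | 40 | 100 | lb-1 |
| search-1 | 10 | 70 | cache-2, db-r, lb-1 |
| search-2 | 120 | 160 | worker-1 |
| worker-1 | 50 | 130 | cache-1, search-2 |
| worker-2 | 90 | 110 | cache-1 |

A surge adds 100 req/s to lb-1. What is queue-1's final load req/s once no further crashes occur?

96

Round 1 — lb-1 at 170 > 120. lb-1 crashes.
  lb-1 sheds 170 req/s to cache-2, queue-1, search-1: 56 each (2 lost).
    cache-2: 100+56 = 156 > 120
    queue-1: 40+56 = 96 ≤ 100
    search-1: 10+56 = 66 ≤ 70
Round 2 — cache-2 crashes.
  cache-2 sheds 156 req/s to search-1: 156 each.
    search-1: 66+156 = 222 > 70
Round 3 — search-1 crashes.
  search-1 sheds 222 req/s to db-r: 222 each.
    db-r: 40+222 = 262 > 130
Round 4 — db-r crashes.
  db-r sheds 262 req/s: no online neighbours, lost.
No further crashes.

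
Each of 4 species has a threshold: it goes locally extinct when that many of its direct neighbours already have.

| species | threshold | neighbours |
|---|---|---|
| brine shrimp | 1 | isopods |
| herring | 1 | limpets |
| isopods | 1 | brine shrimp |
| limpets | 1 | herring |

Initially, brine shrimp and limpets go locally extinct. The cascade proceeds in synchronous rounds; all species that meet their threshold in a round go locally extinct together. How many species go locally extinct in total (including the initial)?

Round 1 — brine shrimp, limpets go locally extinct (initial).
Round 2 — checking thresholds:
  herring: 1 of 1 neighbours ≥ 1, goes locally extinct.
  isopods: 1 of 1 neighbours ≥ 1, goes locally extinct.
Round 3 — no new extinctions; cascade stops.

4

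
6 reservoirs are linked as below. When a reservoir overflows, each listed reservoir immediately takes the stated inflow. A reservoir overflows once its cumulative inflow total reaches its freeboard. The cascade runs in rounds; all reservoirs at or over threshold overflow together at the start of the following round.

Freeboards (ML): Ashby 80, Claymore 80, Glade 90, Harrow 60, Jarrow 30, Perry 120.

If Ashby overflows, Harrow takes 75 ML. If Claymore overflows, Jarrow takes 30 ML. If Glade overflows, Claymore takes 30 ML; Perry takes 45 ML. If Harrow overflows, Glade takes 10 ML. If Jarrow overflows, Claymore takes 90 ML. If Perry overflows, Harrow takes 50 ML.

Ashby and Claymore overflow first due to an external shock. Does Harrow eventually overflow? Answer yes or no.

yes

Round 1 — Ashby, Claymore overflow (initial).
  Harrow: +75 → 75 ≥ 60
  Jarrow: +30 → 30 ≥ 30
Round 2 — Harrow, Jarrow overflow.
  Glade: +10 → 10 < 90
No further overflows.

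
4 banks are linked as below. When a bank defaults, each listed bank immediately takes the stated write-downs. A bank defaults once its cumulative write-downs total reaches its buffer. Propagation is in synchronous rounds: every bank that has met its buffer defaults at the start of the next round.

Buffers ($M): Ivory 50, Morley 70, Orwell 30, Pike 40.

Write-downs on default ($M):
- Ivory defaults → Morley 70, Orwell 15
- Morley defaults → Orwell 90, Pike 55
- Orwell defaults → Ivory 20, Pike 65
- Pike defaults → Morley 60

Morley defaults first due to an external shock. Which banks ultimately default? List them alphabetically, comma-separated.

Morley, Orwell, Pike

Round 1 — Morley defaults (initial).
  Orwell: +90 → 90 ≥ 30
  Pike: +55 → 55 ≥ 40
Round 2 — Orwell, Pike default.
  Ivory: +20 → 20 < 50
No further defaults.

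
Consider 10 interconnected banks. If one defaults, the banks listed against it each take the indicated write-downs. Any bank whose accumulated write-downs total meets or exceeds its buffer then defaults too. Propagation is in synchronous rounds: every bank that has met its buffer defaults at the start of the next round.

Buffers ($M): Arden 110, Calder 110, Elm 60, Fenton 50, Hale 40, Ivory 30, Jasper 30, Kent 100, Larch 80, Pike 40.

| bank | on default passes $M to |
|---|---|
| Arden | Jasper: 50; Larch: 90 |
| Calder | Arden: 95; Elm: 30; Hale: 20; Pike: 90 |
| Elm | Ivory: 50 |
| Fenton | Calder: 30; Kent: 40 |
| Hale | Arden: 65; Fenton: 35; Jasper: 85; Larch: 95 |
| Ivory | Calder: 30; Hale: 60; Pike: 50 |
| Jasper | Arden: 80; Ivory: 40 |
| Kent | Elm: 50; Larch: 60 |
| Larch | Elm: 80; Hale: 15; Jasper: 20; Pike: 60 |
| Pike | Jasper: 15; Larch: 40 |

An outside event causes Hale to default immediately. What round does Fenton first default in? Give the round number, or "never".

Round 1 — Hale defaults (initial).
  Arden: +65 → 65 < 110
  Fenton: +35 → 35 < 50
  Jasper: +85 → 85 ≥ 30
  Larch: +95 → 95 ≥ 80
Round 2 — Jasper, Larch default.
  Arden: +80 → 145 ≥ 110
  Elm: +80 → 80 ≥ 60
  Ivory: +40 → 40 ≥ 30
  Pike: +60 → 60 ≥ 40
Round 3 — Arden, Elm, Ivory, Pike default.
  Calder: +30 → 30 < 110
No further defaults.

never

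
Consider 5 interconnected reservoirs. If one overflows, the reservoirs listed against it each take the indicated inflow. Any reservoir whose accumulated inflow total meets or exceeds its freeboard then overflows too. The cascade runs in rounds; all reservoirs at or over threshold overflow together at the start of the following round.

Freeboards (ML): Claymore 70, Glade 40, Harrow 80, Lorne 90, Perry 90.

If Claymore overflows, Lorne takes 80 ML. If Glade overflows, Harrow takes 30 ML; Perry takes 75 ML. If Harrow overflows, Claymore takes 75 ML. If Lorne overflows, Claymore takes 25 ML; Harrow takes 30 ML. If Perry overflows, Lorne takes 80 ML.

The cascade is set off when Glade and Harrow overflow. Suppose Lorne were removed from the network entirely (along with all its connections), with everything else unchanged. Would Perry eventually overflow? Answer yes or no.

With Lorne removed:
Round 1 — Glade, Harrow overflow (initial).
  Claymore: +75 → 75 ≥ 70
  Perry: +75 → 75 < 90
Round 2 — Claymore overflows.
No further overflows.

no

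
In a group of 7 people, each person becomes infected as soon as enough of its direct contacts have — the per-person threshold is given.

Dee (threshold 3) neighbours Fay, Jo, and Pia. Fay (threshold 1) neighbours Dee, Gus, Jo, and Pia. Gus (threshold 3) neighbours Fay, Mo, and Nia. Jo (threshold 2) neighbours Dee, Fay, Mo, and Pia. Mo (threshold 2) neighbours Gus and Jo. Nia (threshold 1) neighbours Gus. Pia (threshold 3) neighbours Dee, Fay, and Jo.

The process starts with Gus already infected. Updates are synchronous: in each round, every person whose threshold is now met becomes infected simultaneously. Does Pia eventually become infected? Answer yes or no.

Round 1 — Gus becomes infected (initial).
Round 2 — checking thresholds:
  Fay: 1 of 4 neighbours ≥ 1, becomes infected.
  Mo: 1 of 2 neighbours < 2, below threshold.
  Nia: 1 of 1 neighbours ≥ 1, becomes infected.
Round 3 — no new infections; cascade stops.

no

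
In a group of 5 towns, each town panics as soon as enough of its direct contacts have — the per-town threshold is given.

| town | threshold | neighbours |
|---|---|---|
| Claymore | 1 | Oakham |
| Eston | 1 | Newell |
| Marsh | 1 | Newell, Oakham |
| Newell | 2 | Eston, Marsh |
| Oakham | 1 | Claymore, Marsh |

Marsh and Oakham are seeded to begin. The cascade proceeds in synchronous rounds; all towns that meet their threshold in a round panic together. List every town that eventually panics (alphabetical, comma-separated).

Round 1 — Marsh, Oakham panic (initial).
Round 2 — checking thresholds:
  Claymore: 1 of 1 neighbours ≥ 1, panics.
  Newell: 1 of 2 neighbours < 2, not yet.
Round 3 — no new panics; cascade stops.

Claymore, Marsh, Oakham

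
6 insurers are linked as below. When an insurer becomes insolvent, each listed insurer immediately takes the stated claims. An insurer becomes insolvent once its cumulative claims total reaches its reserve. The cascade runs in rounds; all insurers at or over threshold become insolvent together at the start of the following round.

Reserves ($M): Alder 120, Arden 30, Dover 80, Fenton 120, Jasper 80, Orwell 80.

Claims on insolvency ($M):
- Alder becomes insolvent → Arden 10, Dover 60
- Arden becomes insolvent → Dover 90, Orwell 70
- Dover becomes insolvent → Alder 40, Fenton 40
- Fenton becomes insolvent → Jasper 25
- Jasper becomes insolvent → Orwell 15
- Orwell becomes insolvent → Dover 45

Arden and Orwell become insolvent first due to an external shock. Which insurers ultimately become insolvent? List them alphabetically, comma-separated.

Round 1 — Arden, Orwell become insolvent (initial).
  Dover: +90+45 → 135 ≥ 80
Round 2 — Dover becomes insolvent.
  Alder: +40 → 40 < 120
  Fenton: +40 → 40 < 120
No further insolvencies.

Arden, Dover, Orwell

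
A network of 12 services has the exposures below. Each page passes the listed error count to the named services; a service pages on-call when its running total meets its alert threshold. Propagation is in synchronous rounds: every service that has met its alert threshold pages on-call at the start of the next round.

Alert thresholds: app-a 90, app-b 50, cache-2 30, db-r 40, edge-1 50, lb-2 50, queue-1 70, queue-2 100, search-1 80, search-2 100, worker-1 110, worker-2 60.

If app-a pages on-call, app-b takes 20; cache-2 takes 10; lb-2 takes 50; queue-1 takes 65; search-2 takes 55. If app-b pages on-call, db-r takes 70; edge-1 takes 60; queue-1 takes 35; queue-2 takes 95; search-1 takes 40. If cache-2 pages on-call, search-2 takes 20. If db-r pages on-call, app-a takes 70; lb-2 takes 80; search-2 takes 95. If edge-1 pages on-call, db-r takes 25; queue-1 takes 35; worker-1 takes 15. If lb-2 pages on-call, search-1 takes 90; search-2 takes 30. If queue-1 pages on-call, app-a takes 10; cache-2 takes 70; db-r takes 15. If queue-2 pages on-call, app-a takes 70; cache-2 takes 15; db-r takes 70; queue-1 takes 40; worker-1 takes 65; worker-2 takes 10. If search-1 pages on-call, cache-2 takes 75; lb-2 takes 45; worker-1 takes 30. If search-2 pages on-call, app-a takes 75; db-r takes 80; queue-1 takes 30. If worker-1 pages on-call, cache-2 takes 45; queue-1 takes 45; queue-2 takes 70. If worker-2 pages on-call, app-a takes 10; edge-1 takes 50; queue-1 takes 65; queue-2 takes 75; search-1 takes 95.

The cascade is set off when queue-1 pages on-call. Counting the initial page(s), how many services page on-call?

Round 1 — queue-1 pages on-call (initial).
  app-a: +10 → 10 < 90
  cache-2: +70 → 70 ≥ 30
  db-r: +15 → 15 < 40
Round 2 — cache-2 pages on-call.
  search-2: +20 → 20 < 100
No further pages.

2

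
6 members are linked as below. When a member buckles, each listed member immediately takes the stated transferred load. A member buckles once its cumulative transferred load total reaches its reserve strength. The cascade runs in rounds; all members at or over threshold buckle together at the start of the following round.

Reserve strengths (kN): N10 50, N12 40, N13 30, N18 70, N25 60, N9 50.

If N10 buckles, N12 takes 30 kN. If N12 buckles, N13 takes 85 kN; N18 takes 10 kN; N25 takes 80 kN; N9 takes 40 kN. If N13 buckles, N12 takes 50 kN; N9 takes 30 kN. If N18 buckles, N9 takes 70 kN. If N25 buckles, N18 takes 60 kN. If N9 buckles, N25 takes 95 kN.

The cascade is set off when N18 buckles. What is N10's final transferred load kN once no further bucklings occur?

0

Round 1 — N18 buckles (initial).
  N9: +70 → 70 ≥ 50
Round 2 — N9 buckles.
  N25: +95 → 95 ≥ 60
Round 3 — N25 buckles.
No further bucklings.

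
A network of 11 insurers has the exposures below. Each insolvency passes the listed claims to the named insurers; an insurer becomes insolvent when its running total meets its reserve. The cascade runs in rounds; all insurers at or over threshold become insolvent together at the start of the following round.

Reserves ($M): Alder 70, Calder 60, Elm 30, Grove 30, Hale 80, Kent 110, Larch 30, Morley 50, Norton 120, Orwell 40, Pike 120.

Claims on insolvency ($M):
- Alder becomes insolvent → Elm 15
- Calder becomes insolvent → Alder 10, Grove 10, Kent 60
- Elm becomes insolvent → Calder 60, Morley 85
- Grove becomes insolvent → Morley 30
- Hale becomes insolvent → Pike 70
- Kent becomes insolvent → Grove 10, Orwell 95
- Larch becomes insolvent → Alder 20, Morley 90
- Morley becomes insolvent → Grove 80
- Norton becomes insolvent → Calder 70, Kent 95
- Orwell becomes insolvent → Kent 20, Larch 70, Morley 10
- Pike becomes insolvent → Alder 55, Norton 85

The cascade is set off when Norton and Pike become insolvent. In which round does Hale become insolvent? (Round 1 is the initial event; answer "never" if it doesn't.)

never

Round 1 — Norton, Pike become insolvent (initial).
  Alder: +55 → 55 < 70
  Calder: +70 → 70 ≥ 60
  Kent: +95 → 95 < 110
Round 2 — Calder becomes insolvent.
  Alder: +10 → 65 < 70
  Grove: +10 → 10 < 30
  Kent: +60 → 155 ≥ 110
Round 3 — Kent becomes insolvent.
  Grove: +10 → 20 < 30
  Orwell: +95 → 95 ≥ 40
Round 4 — Orwell becomes insolvent.
  Larch: +70 → 70 ≥ 30
  Morley: +10 → 10 < 50
Round 5 — Larch becomes insolvent.
  Alder: +20 → 85 ≥ 70
  Morley: +90 → 100 ≥ 50
Round 6 — Alder, Morley become insolvent.
  Elm: +15 → 15 < 30
  Grove: +80 → 100 ≥ 30
Round 7 — Grove becomes insolvent.
No further insolvencies.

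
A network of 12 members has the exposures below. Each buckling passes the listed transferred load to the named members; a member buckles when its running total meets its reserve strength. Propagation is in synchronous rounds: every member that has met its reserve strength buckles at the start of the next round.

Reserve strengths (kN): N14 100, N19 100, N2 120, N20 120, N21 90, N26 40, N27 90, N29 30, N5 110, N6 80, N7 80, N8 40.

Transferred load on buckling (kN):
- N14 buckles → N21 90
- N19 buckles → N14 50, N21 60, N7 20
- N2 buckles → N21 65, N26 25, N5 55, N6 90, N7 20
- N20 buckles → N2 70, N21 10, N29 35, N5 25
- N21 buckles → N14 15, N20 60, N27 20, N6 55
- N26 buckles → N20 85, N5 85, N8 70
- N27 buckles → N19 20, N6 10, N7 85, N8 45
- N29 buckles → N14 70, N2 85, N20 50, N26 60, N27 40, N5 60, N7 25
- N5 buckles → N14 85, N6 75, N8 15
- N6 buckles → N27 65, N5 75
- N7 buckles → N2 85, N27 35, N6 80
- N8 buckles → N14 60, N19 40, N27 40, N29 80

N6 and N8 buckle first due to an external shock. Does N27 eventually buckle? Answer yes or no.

Round 1 — N6, N8 buckle (initial).
  N14: +60 → 60 < 100
  N19: +40 → 40 < 100
  N27: +65+40 → 105 ≥ 90
  N29: +80 → 80 ≥ 30
  N5: +75 → 75 < 110
Round 2 — N27, N29 buckle.
  N14: +70 → 130 ≥ 100
  N19: +20 → 60 < 100
  N2: +85 → 85 < 120
  N20: +50 → 50 < 120
  N26: +60 → 60 ≥ 40
  N5: +60 → 135 ≥ 110
  N7: +85+25 → 110 ≥ 80
Round 3 — N14, N26, N5, N7 buckle.
  N2: +85 → 170 ≥ 120
  N20: +85 → 135 ≥ 120
  N21: +90 → 90 ≥ 90
Round 4 — N2, N20, N21 buckle.
No further bucklings.

yes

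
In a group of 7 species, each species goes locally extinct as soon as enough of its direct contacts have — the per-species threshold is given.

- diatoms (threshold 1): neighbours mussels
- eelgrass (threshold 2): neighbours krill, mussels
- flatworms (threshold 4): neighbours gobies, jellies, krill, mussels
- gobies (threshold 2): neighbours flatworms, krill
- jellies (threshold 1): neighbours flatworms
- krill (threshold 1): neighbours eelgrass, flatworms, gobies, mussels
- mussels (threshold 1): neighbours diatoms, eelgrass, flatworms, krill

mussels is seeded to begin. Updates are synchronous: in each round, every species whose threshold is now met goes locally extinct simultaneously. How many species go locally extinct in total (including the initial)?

Round 1 — mussels goes locally extinct (initial).
Round 2 — checking thresholds:
  diatoms: 1 of 1 neighbours ≥ 1, goes locally extinct.
  eelgrass: 1 of 2 neighbours < 2, holds.
  flatworms: 1 of 4 neighbours < 4, holds.
  krill: 1 of 4 neighbours ≥ 1, goes locally extinct.
Round 3 — checking thresholds:
  eelgrass: 2 of 2 neighbours ≥ 2, goes locally extinct.
  flatworms: 2 of 4 neighbours < 4, holds.
  gobies: 1 of 2 neighbours < 2, holds.
Round 4 — no new extinctions; cascade stops.

4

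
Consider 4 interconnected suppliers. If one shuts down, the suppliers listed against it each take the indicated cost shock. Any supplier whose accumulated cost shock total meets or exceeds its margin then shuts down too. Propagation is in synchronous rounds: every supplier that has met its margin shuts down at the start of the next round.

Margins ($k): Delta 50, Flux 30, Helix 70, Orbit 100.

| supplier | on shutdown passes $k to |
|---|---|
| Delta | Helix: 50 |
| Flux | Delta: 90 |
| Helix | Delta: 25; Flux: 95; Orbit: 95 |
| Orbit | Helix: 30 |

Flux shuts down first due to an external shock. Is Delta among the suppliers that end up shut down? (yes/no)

Round 1 — Flux shuts down (initial).
  Delta: +90 → 90 ≥ 50
Round 2 — Delta shuts down.
  Helix: +50 → 50 < 70
No further shutdowns.

yes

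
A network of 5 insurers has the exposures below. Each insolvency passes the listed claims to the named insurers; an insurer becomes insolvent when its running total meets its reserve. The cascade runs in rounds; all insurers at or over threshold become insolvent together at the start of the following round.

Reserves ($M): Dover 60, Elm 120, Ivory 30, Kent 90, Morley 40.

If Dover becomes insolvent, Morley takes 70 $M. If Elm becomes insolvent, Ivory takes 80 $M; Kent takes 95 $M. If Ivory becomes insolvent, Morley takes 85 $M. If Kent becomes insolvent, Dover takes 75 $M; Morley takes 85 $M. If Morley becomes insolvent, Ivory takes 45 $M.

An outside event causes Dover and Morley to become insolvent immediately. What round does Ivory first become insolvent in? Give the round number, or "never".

Round 1 — Dover, Morley become insolvent (initial).
  Ivory: +45 → 45 ≥ 30
Round 2 — Ivory becomes insolvent.
No further insolvencies.

2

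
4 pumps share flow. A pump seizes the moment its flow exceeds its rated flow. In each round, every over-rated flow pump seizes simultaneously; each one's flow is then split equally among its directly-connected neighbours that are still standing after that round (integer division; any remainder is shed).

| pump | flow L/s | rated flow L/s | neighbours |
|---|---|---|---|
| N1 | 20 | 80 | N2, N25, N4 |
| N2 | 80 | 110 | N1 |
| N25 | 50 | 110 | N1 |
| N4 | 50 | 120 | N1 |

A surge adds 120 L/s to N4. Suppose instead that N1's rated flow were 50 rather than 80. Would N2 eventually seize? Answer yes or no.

yes

With N1's rated flow at 50:
Round 1 — N4 at 170 > 120. N4 seizes.
  N4 sheds 170 L/s to N1: 170 each.
    N1: 20+170 = 190 > 50
Round 2 — N1 seizes.
  N1 sheds 190 L/s to N2, N25: 95 each.
    N2: 80+95 = 175 > 110
    N25: 50+95 = 145 > 110
Round 3 — N2, N25 seize.
  N2 sheds 175 L/s: no online neighbours, lost.
  N25 sheds 145 L/s: no online neighbours, lost.
No further seizures.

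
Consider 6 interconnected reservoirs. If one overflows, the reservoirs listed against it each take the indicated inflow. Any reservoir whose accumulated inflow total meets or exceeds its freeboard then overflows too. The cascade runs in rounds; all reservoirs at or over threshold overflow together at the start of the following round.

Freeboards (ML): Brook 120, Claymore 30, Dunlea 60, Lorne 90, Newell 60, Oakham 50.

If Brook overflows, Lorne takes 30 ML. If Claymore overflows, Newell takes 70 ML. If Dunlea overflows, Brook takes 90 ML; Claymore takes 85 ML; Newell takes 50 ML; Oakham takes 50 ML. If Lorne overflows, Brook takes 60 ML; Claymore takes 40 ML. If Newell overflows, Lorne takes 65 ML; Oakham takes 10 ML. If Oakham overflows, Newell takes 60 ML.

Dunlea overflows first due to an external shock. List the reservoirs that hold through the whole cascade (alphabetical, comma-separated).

Brook, Lorne

Round 1 — Dunlea overflows (initial).
  Brook: +90 → 90 < 120
  Claymore: +85 → 85 ≥ 30
  Newell: +50 → 50 < 60
  Oakham: +50 → 50 ≥ 50
Round 2 — Claymore, Oakham overflow.
  Newell: +70+60 → 180 ≥ 60
Round 3 — Newell overflows.
  Lorne: +65 → 65 < 90
No further overflows.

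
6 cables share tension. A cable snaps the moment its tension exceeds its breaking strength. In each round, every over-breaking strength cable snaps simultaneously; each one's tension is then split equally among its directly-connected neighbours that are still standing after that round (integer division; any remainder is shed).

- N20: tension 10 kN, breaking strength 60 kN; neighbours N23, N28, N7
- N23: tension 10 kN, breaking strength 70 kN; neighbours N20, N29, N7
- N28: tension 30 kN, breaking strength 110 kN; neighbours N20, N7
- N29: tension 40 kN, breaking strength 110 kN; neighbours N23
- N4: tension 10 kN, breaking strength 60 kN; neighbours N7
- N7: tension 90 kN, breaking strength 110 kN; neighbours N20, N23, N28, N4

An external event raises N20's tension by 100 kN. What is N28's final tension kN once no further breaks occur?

Round 1 — N20 at 110 > 60. N20 snaps.
  N20 sheds 110 kN to N23, N28, N7: 36 each (2 lost).
    N23: 10+36 = 46 ≤ 70
    N28: 30+36 = 66 ≤ 110
    N7: 90+36 = 126 > 110
Round 2 — N7 snaps.
  N7 sheds 126 kN to N23, N28, N4: 42 each.
    N23: 46+42 = 88 > 70
    N28: 66+42 = 108 ≤ 110
    N4: 10+42 = 52 ≤ 60
Round 3 — N23 snaps.
  N23 sheds 88 kN to N29: 88 each.
    N29: 40+88 = 128 > 110
Round 4 — N29 snaps.
  N29 sheds 128 kN: no online neighbours, lost.
No further breaks.

108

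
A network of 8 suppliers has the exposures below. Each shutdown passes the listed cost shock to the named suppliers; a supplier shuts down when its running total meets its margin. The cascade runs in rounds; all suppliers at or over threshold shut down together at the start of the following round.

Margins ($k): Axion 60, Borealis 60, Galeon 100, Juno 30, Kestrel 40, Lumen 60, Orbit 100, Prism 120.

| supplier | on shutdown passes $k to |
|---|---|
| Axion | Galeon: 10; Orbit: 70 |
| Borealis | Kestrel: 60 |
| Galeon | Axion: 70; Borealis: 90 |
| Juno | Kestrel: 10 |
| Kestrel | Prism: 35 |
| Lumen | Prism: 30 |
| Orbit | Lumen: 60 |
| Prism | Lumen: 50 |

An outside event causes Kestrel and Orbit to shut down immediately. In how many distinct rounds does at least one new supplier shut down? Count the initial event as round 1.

Round 1 — Kestrel, Orbit shut down (initial).
  Lumen: +60 → 60 ≥ 60
  Prism: +35 → 35 < 120
Round 2 — Lumen shuts down.
  Prism: +30 → 65 < 120
No further shutdowns.

2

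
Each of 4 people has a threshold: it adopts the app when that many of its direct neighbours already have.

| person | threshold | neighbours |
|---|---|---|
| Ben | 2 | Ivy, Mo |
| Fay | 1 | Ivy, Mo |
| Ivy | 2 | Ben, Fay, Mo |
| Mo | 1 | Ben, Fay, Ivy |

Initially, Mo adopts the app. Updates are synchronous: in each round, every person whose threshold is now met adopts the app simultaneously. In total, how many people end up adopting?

Round 1 — Mo adopts the app (initial).
Round 2 — checking thresholds:
  Ben: 1 of 2 neighbours < 2, not yet.
  Fay: 1 of 2 neighbours ≥ 1, adopts the app.
  Ivy: 1 of 3 neighbours < 2, not yet.
Round 3 — checking thresholds:
  Ben: 1 of 2 neighbours < 2, not yet.
  Ivy: 2 of 3 neighbours ≥ 2, adopts the app.
Round 4 — checking thresholds:
  Ben: 2 of 2 neighbours ≥ 2, adopts the app.
Round 5 — no new adoptions; cascade stops.

4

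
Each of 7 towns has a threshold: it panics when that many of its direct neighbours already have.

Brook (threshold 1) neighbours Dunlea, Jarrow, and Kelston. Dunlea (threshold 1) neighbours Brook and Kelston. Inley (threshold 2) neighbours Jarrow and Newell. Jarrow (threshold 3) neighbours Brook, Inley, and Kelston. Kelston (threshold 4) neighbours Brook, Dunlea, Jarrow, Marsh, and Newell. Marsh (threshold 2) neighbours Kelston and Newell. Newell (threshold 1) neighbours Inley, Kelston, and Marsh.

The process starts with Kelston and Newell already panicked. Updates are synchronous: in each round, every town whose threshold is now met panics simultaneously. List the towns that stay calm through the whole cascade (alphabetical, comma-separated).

Inley, Jarrow

Round 1 — Kelston, Newell panic (initial).
Round 2 — checking thresholds:
  Brook: 1 of 3 neighbours ≥ 1, panics.
  Dunlea: 1 of 2 neighbours ≥ 1, panics.
  Inley: 1 of 2 neighbours < 2, holds.
  Jarrow: 1 of 3 neighbours < 3, holds.
  Marsh: 2 of 2 neighbours ≥ 2, panics.
Round 3 — no new panics; cascade stops.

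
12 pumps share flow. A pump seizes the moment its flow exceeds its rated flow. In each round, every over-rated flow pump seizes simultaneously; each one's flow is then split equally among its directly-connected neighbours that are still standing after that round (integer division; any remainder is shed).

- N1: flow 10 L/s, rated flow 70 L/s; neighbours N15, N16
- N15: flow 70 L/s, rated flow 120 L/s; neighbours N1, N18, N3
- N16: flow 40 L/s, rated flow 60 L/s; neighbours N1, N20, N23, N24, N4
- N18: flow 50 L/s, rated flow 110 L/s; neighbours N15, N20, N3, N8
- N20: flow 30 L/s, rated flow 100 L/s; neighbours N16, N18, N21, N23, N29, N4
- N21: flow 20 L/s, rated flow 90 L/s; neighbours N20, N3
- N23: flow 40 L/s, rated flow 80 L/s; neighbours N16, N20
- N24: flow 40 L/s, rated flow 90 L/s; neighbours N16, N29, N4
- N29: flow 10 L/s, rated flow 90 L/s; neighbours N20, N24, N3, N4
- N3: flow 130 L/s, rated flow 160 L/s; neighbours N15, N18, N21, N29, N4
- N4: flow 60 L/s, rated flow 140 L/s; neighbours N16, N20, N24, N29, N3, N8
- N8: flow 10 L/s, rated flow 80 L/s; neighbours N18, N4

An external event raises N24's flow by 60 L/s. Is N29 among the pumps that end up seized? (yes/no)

no

Round 1 — N24 at 100 > 90. N24 seizes.
  N24 sheds 100 L/s to N16, N29, N4: 33 each (1 lost).
    N16: 40+33 = 73 > 60
    N29: 10+33 = 43 ≤ 90
    N4: 60+33 = 93 ≤ 140
Round 2 — N16 seizes.
  N16 sheds 73 L/s to N1, N20, N23, N4: 18 each (1 lost).
    N1: 10+18 = 28 ≤ 70
    N20: 30+18 = 48 ≤ 100
    N23: 40+18 = 58 ≤ 80
    N4: 93+18 = 111 ≤ 140
No further seizures.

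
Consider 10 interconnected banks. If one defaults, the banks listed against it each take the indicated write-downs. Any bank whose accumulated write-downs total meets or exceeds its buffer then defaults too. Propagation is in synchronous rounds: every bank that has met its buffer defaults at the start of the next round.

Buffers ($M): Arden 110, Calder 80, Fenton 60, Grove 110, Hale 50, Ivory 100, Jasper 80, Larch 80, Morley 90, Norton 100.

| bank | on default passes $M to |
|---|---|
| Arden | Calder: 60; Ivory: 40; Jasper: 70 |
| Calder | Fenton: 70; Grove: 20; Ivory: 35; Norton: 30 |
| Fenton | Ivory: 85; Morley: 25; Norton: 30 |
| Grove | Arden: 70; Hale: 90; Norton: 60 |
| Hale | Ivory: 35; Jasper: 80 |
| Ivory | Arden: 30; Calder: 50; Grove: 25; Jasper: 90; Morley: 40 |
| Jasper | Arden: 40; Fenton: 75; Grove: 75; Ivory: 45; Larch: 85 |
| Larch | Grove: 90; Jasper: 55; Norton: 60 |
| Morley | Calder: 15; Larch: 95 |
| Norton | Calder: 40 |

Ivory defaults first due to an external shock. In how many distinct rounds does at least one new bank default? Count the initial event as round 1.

6

Round 1 — Ivory defaults (initial).
  Arden: +30 → 30 < 110
  Calder: +50 → 50 < 80
  Grove: +25 → 25 < 110
  Jasper: +90 → 90 ≥ 80
  Morley: +40 → 40 < 90
Round 2 — Jasper defaults.
  Arden: +40 → 70 < 110
  Fenton: +75 → 75 ≥ 60
  Grove: +75 → 100 < 110
  Larch: +85 → 85 ≥ 80
Round 3 — Fenton, Larch default.
  Grove: +90 → 190 ≥ 110
  Morley: +25 → 65 < 90
  Norton: +30+60 → 90 < 100
Round 4 — Grove defaults.
  Arden: +70 → 140 ≥ 110
  Hale: +90 → 90 ≥ 50
  Norton: +60 → 150 ≥ 100
Round 5 — Arden, Hale, Norton default.
  Calder: +60+40 → 150 ≥ 80
Round 6 — Calder defaults.
No further defaults.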